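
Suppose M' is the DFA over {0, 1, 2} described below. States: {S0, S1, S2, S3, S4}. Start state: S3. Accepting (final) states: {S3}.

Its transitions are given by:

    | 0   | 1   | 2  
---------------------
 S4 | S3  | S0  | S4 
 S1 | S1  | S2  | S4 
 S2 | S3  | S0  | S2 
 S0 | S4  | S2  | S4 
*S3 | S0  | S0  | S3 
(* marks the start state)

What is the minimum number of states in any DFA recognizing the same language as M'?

3

Reachable states from the start: {S0,S2,S3,S4}. Unreachable: {S1} — drop them.
P0 = {S3} | {S0,S2,S4}.
Refine {S0,S2,S4} on symbol 0: members go to different blocks, giving {S2,S4} and {S0}.
The partition is now stable with 3 blocks: {S3} | {S2,S4} | {S0}.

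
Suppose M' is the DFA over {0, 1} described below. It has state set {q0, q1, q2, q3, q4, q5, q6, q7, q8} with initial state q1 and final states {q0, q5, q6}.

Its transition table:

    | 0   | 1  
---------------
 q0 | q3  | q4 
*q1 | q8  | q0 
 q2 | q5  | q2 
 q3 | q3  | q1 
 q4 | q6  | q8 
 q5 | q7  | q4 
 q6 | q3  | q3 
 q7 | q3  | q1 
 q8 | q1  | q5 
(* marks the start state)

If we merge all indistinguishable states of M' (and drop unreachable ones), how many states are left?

5

States {q2} cannot be reached from the start state, so discard them.
Initial partition by acceptance: {q0,q5,q6} | {q1,q3,q4,q7,q8}.
Split {q1,q3,q4,q7,q8} by δ(·,0) → {q1,q3,q7,q8} and {q4}.
Refine {q0,q5,q6} on symbol 1: members go to different blocks, giving {q0,q5} and {q6}.
Split {q1,q3,q7,q8} by δ(·,1) → {q1,q8} and {q3,q7}.
No further refinement is possible. Final partition (5 blocks): {q0,q5} | {q1,q8} | {q4} | {q6} | {q3,q7}.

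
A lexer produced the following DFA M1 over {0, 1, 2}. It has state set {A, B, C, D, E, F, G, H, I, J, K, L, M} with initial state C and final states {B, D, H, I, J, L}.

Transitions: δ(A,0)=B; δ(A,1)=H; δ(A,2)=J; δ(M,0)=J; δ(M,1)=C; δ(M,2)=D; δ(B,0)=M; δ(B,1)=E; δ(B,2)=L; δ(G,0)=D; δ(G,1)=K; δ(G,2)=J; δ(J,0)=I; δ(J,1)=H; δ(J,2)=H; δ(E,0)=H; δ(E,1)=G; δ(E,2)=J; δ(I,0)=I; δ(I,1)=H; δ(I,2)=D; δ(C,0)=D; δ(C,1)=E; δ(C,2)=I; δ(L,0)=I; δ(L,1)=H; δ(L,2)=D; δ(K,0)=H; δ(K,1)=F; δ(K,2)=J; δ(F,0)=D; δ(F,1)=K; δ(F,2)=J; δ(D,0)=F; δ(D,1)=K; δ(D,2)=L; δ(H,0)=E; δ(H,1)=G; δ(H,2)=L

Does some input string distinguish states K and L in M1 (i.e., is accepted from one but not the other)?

Yes

First remove the unreachable states {A,B,M}; 10 states remain.
P0 = {D,H,I,J,L} | {C,E,F,G,K}.
Refine {D,H,I,J,L} on symbol 0: members go to different blocks, giving {I,J,L} and {D,H}.
The partition is now stable with 3 blocks: {I,J,L} | {C,E,F,G,K} | {D,H}.
K and L end up in different blocks, so they are distinguishable. For instance, the string 'ε' is accepted from only L.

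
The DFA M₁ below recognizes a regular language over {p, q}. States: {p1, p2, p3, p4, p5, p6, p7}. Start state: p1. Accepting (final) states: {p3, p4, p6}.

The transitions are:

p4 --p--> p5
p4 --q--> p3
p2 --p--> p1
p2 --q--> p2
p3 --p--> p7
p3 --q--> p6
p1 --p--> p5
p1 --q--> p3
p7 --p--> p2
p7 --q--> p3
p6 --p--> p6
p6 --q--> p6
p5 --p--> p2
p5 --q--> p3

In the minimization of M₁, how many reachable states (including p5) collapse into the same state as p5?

2

States {p4} cannot be reached from the start state, so discard them.
P0 = {p3,p6} | {p1,p2,p5,p7}.
Split {p3,p6} by δ(·,p) → {p3} and {p6}.
Split {p1,p2,p5,p7} by δ(·,q) → {p1,p5,p7} and {p2}.
On input p, block {p1,p5,p7} splits into {p5,p7} and {p1}.
No further refinement is possible. Final partition (5 blocks): {p3} | {p5,p7} | {p6} | {p2} | {p1}.
The equivalence class containing p5 is {p5,p7}, of size 2.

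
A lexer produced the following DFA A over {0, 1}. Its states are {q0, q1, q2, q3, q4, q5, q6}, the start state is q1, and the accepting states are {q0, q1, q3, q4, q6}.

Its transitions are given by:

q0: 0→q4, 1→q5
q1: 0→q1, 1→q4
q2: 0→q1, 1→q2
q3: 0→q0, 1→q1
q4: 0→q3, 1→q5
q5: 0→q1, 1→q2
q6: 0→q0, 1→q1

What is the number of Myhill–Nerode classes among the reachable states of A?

States {q6} cannot be reached from the start state, so discard them.
Start with accepting vs non-accepting: {q0,q1,q3,q4} | {q2,q5}.
Refine {q0,q1,q3,q4} on symbol 1: members go to different blocks, giving {q0,q4} and {q1,q3}.
On input 0, block {q0,q4} splits into {q0} and {q4}.
Split {q1,q3} by δ(·,0) → {q1} and {q3}.
Stable partition: {q0} | {q2,q5} | {q1} | {q4} | {q3} — 5 equivalence classes.

5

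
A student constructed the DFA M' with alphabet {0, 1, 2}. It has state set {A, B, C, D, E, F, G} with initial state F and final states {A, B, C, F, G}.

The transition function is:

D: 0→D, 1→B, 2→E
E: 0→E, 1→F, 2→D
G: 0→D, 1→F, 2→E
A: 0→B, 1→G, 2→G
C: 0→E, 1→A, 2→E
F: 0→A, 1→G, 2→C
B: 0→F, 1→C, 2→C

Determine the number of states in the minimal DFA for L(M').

3

Start with accepting vs non-accepting: {A,B,C,F,G} | {D,E}.
Split {A,B,C,F,G} by δ(·,0) → {A,B,F} and {C,G}.
The partition is now stable with 3 blocks: {A,B,F} | {D,E} | {C,G}.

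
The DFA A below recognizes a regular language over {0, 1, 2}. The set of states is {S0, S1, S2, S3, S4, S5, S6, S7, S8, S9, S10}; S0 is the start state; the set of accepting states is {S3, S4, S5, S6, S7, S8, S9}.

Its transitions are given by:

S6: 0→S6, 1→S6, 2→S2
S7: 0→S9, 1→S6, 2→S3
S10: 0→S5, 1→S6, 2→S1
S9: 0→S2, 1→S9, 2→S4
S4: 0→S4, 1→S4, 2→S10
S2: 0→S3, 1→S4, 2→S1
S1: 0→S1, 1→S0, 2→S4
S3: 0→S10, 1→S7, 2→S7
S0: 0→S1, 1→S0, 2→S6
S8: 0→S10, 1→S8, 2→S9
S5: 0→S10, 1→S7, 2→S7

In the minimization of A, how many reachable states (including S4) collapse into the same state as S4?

2

First remove the unreachable states {S8}; 10 states remain.
Initial partition by acceptance: {S3,S4,S5,S6,S7,S9} | {S0,S1,S2,S10}.
Split {S3,S4,S5,S6,S7,S9} by δ(·,0) → {S3,S5,S9} and {S4,S6,S7}.
On input 1, block {S3,S5,S9} splits into {S3,S5} and {S9}.
Split {S0,S1,S2,S10} by δ(·,0) → {S0,S1} and {S2,S10}.
Split {S4,S6,S7} by δ(·,0) → {S4,S6} and {S7}.
Stable partition: {S3,S5} | {S0,S1} | {S4,S6} | {S9} | {S2,S10} | {S7} — 6 equivalence classes.
State S4 belongs to the block {S4,S6}, which has 2 states.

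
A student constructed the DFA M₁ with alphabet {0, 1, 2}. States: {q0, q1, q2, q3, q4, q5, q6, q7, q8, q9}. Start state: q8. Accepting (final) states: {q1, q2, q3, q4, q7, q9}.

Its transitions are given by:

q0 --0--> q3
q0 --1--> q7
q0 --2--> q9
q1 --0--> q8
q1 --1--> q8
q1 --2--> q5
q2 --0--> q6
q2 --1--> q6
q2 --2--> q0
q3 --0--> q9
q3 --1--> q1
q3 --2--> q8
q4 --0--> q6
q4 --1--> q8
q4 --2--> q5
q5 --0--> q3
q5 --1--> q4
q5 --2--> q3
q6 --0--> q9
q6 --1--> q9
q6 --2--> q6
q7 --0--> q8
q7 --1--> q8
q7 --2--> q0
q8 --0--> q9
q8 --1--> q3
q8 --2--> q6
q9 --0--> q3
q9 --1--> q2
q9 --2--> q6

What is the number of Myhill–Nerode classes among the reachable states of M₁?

4

Start with accepting vs non-accepting: {q1,q2,q3,q4,q7,q9} | {q0,q5,q6,q8}.
Split {q1,q2,q3,q4,q7,q9} by δ(·,0) → {q1,q2,q4,q7} and {q3,q9}.
On input 1, block {q0,q5,q6,q8} splits into {q0,q5} and {q6,q8}.
The partition is now stable with 4 blocks: {q1,q2,q4,q7} | {q0,q5} | {q3,q9} | {q6,q8}.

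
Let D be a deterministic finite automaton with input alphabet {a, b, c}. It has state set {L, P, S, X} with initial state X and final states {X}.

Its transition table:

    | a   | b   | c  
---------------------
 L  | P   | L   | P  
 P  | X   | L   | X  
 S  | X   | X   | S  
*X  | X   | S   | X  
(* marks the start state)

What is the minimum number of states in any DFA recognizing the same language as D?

2

First remove the unreachable states {L,P}; 2 states remain.
Start with accepting vs non-accepting: {X} | {S}.
The partition is now stable with 2 blocks: {X} | {S}.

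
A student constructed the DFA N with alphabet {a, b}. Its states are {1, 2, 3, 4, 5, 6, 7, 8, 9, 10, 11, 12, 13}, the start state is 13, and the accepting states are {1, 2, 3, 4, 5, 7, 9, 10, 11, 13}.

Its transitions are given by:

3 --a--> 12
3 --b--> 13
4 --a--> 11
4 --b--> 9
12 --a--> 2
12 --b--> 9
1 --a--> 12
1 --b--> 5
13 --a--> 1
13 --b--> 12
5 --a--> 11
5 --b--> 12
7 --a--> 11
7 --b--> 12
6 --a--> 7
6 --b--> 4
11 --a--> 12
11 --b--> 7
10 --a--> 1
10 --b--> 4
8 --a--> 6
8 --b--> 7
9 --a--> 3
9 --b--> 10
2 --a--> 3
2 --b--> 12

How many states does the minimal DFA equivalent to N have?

Reachable states from the start: {1,2,3,4,5,7,9,10,11,12,13}. Unreachable: {6,8} — drop them.
P0 = {1,2,3,4,5,7,9,10,11,13} | {12}.
Refine {1,2,3,4,5,7,9,10,11,13} on symbol a: members go to different blocks, giving {2,4,5,7,9,10,13} and {1,3,11}.
Split {2,4,5,7,9,10,13} by δ(·,b) → {2,5,7,13} and {4,9,10}.
The partition is now stable with 4 blocks: {2,5,7,13} | {12} | {1,3,11} | {4,9,10}.

4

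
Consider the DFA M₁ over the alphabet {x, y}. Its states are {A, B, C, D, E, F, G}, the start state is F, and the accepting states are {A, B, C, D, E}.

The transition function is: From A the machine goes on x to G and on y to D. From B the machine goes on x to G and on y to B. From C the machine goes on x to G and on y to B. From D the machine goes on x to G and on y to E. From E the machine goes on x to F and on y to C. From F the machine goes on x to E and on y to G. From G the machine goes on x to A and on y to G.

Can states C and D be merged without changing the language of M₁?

Yes

Every state is reachable, so we keep all 7.
Start with accepting vs non-accepting: {A,B,C,D,E} | {F,G}.
No further refinement is possible. Final partition (2 blocks): {A,B,C,D,E} | {F,G}.
C and D lie in the same block of the stable partition, so they are equivalent — no string distinguishes them.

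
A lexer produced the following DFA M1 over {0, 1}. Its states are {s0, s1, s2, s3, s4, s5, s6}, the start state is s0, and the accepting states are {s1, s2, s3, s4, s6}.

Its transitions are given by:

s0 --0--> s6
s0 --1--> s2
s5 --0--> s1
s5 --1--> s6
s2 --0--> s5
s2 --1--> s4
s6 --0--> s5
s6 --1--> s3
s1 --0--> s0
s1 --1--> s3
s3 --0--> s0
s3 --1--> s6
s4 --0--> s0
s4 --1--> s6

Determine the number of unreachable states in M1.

Every one of the 7 states is reachable from s0.

0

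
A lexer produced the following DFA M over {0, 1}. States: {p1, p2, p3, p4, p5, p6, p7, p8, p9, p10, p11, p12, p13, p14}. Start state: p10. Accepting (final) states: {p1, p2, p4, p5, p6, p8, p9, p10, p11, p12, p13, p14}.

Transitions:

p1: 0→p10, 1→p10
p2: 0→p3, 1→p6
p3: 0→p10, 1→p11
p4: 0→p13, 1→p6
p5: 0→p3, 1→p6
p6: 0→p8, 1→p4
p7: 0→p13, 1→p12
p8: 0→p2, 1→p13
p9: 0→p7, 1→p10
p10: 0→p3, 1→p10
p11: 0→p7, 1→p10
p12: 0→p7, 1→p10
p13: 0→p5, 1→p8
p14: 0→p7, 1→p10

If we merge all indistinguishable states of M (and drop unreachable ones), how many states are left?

7

Reachable states from the start: {p2,p3,p4,p5,p6,p7,p8,p10,p11,p12,p13}. Unreachable: {p1,p9,p14} — drop them.
P0 = {p2,p4,p5,p6,p8,p10,p11,p12,p13} | {p3,p7}.
On input 0, block {p2,p4,p5,p6,p8,p10,p11,p12,p13} splits into {p2,p5,p10,p11,p12} and {p4,p6,p8,p13}.
Split {p2,p5,p10,p11,p12} by δ(·,1) → {p10,p11,p12} and {p2,p5}.
Refine {p3,p7} on symbol 0: members go to different blocks, giving {p3} and {p7}.
Split {p10,p11,p12} by δ(·,0) → {p11,p12} and {p10}.
On input 0, block {p4,p6,p8,p13} splits into {p4,p6} and {p8,p13}.
No further refinement is possible. Final partition (7 blocks): {p11,p12} | {p3} | {p4,p6} | {p2,p5} | {p7} | {p10} | {p8,p13}.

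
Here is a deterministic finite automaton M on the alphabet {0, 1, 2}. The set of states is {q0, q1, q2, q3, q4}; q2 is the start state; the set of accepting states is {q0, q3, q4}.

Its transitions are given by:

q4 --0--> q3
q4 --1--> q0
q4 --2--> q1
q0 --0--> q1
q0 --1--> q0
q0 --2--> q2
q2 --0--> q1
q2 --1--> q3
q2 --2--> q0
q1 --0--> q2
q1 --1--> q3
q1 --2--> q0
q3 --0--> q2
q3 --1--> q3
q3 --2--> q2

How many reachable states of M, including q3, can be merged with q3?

2

States {q4} cannot be reached from the start state, so discard them.
P0 = {q0,q3} | {q1,q2}.
No further refinement is possible. Final partition (2 blocks): {q0,q3} | {q1,q2}.
The equivalence class containing q3 is {q0,q3}, of size 2.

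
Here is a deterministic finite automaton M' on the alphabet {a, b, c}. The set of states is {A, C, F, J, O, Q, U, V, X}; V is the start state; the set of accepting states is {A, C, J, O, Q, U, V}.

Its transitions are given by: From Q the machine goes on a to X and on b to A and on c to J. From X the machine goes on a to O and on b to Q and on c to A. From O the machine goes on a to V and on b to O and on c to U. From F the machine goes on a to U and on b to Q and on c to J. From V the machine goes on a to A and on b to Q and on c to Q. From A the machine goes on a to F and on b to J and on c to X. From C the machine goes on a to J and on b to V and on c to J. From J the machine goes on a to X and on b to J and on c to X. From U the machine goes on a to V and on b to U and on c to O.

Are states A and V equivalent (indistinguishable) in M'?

Reachable states from the start: {A,F,J,O,Q,U,V,X}. Unreachable: {C} — drop them.
P0 = {A,J,O,Q,U,V} | {F,X}.
On input a, block {A,J,O,Q,U,V} splits into {O,U,V} and {A,J,Q}.
Refine {O,U,V} on symbol a: members go to different blocks, giving {O,U} and {V}.
Refine {A,J,Q} on symbol c: members go to different blocks, giving {A,J} and {Q}.
No further refinement is possible. Final partition (5 blocks): {O,U} | {F,X} | {A,J} | {V} | {Q}.
A and V end up in different blocks, so they are distinguishable. For instance, the string 'a' is accepted from only V.

No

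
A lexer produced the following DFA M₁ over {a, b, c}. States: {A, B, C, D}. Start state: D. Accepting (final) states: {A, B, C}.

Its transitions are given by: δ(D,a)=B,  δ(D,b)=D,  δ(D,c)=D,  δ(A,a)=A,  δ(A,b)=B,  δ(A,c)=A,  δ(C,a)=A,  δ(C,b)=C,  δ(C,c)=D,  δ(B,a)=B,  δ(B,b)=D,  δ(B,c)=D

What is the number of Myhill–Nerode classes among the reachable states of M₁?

2

First remove the unreachable states {A,C}; 2 states remain.
Initial partition by acceptance: {B} | {D}.
The partition is now stable with 2 blocks: {B} | {D}.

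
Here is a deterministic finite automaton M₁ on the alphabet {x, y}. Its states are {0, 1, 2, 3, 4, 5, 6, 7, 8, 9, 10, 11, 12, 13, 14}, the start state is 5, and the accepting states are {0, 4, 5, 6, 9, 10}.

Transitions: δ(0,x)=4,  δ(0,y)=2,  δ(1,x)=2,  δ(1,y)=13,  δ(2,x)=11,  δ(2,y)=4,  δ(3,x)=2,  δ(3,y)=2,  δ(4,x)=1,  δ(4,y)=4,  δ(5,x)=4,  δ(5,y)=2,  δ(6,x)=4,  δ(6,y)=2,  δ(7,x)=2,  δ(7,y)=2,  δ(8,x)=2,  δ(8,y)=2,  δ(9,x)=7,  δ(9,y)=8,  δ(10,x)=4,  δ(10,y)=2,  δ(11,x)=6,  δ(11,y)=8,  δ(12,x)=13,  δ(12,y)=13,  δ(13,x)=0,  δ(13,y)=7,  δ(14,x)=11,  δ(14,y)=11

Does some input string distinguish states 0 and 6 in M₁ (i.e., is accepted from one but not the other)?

Reachable states from the start: {0,1,2,4,5,6,7,8,11,13}. Unreachable: {3,9,10,12,14} — drop them.
P0 = {0,4,5,6} | {1,2,7,8,11,13}.
Split {0,4,5,6} by δ(·,x) → {0,5,6} and {4}.
Split {1,2,7,8,11,13} by δ(·,x) → {1,2,7,8} and {11,13}.
Refine {1,2,7,8} on symbol x: members go to different blocks, giving {1,7,8} and {2}.
On input y, block {1,7,8} splits into {7,8} and {1}.
No further refinement is possible. Final partition (6 blocks): {0,5,6} | {7,8} | {4} | {11,13} | {2} | {1}.
0 and 6 lie in the same block of the stable partition, so they are equivalent — no string distinguishes them.

No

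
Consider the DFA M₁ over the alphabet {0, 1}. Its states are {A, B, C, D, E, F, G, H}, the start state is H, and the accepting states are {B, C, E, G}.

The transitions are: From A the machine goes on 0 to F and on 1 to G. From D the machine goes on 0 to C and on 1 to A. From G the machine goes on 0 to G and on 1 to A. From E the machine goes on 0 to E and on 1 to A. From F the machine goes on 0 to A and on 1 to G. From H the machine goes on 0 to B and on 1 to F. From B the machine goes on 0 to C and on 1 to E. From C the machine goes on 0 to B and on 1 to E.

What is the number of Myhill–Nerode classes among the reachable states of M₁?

4

Reachable states from the start: {A,B,C,E,F,G,H}. Unreachable: {D} — drop them.
P0 = {B,C,E,G} | {A,F,H}.
Split {B,C,E,G} by δ(·,1) → {B,C} and {E,G}.
On input 0, block {A,F,H} splits into {A,F} and {H}.
The partition is now stable with 4 blocks: {B,C} | {A,F} | {E,G} | {H}.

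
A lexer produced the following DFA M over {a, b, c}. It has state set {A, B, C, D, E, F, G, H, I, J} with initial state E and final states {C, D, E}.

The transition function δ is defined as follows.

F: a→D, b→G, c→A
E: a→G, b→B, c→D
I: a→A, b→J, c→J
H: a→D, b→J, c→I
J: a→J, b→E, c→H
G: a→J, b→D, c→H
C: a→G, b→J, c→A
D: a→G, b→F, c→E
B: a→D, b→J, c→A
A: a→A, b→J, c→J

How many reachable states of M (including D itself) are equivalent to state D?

2

States {C} cannot be reached from the start state, so discard them.
Initial partition by acceptance: {D,E} | {A,B,F,G,H,I,J}.
Refine {A,B,F,G,H,I,J} on symbol a: members go to different blocks, giving {A,G,I,J} and {B,F,H}.
On input b, block {A,G,I,J} splits into {A,I} and {G,J}.
No further refinement is possible. Final partition (4 blocks): {D,E} | {A,I} | {B,F,H} | {G,J}.
The equivalence class containing D is {D,E}, of size 2.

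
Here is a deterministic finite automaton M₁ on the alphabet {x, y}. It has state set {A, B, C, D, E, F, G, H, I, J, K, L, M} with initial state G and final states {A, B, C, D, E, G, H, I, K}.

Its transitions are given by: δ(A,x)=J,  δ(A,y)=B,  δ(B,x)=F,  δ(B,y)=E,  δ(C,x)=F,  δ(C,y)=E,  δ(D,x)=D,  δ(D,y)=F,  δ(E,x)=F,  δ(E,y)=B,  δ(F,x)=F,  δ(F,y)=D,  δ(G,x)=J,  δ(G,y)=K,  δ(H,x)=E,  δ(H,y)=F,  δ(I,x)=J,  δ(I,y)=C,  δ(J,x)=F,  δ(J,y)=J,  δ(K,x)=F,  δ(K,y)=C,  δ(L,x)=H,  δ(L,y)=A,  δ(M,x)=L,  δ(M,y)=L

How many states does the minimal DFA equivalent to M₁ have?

States {A,H,I,L,M} cannot be reached from the start state, so discard them.
P0 = {B,C,D,E,G,K} | {F,J}.
Split {B,C,D,E,G,K} by δ(·,x) → {B,C,E,G,K} and {D}.
Refine {F,J} on symbol y: members go to different blocks, giving {F} and {J}.
Split {B,C,E,G,K} by δ(·,x) → {B,C,E,K} and {G}.
The partition is now stable with 5 blocks: {B,C,E,K} | {F} | {D} | {J} | {G}.

5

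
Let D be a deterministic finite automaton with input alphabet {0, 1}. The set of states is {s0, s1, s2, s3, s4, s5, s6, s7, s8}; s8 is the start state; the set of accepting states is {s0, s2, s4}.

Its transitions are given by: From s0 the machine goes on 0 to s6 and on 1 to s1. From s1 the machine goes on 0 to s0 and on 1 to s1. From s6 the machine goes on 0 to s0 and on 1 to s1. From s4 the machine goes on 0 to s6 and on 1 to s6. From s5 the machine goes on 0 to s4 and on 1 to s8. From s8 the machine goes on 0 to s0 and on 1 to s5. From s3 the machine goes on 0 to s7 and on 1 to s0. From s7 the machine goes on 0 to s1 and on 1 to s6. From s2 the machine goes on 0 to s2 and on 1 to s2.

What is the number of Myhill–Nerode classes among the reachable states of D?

2

Reachable states from the start: {s0,s1,s4,s5,s6,s8}. Unreachable: {s2,s3,s7} — drop them.
Start with accepting vs non-accepting: {s0,s4} | {s1,s5,s6,s8}.
The partition is now stable with 2 blocks: {s0,s4} | {s1,s5,s6,s8}.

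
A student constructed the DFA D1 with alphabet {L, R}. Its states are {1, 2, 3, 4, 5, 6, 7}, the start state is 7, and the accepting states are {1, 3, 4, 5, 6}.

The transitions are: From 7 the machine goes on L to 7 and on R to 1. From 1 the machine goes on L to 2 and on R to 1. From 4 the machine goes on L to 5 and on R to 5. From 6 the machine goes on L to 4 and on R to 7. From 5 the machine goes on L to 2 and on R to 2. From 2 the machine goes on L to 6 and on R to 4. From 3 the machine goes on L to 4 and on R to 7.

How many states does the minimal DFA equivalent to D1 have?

States {3} cannot be reached from the start state, so discard them.
P0 = {1,4,5,6} | {2,7}.
Refine {1,4,5,6} on symbol L: members go to different blocks, giving {1,5} and {4,6}.
Split {1,5} by δ(·,R) → {1} and {5}.
Refine {2,7} on symbol L: members go to different blocks, giving {2} and {7}.
Refine {4,6} on symbol L: members go to different blocks, giving {4} and {6}.
No further refinement is possible. Final partition (6 blocks): {1} | {2} | {4} | {5} | {7} | {6}.

6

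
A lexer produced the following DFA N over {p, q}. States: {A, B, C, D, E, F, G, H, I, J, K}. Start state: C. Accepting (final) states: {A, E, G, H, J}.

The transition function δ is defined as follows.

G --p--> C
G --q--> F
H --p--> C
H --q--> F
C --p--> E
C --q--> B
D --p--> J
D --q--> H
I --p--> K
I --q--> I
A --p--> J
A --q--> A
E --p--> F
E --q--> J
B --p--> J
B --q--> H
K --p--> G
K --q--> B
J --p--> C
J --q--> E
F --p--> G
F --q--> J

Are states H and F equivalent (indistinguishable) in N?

No

First remove the unreachable states {A,D,I,K}; 7 states remain.
Initial partition by acceptance: {E,G,H,J} | {B,C,F}.
Refine {E,G,H,J} on symbol q: members go to different blocks, giving {E,J} and {G,H}.
Refine {B,C,F} on symbol p: members go to different blocks, giving {B,C} and {F}.
Refine {E,J} on symbol p: members go to different blocks, giving {E} and {J}.
Split {B,C} by δ(·,p) → {B} and {C}.
The partition is now stable with 6 blocks: {E} | {B} | {G,H} | {F} | {J} | {C}.
H and F end up in different blocks, so they are distinguishable. For instance, the string 'ε' is accepted from only H.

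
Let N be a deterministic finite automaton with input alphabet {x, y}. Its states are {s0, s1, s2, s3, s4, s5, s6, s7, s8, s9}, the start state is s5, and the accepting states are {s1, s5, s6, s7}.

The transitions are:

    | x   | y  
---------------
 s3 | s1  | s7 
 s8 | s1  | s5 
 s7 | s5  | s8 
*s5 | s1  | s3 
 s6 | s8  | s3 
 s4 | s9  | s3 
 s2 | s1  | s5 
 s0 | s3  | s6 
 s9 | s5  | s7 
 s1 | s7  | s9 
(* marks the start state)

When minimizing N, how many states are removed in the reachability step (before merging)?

No path from s5 leads to s0, s2, s4, s6; the other 6 states are all reachable.

4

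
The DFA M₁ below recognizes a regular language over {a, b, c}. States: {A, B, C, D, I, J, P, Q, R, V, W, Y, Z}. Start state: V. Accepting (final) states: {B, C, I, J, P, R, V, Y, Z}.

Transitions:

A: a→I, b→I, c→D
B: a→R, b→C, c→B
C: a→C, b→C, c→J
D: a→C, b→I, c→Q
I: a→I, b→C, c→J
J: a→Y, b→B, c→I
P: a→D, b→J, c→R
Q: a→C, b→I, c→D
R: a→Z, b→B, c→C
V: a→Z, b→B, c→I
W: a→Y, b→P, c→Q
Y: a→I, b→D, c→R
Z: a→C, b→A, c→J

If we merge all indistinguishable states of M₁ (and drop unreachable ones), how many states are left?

Reachable states from the start: {A,B,C,D,I,J,Q,R,V,Y,Z}. Unreachable: {P,W} — drop them.
P0 = {B,C,I,J,R,V,Y,Z} | {A,D,Q}.
On input b, block {B,C,I,J,R,V,Y,Z} splits into {B,C,I,J,R,V} and {Y,Z}.
Refine {B,C,I,J,R,V} on symbol a: members go to different blocks, giving {J,R,V} and {B,C,I}.
Refine {B,C,I} on symbol a: members go to different blocks, giving {C,I} and {B}.
Stable partition: {J,R,V} | {A,D,Q} | {Y,Z} | {C,I} | {B} — 5 equivalence classes.

5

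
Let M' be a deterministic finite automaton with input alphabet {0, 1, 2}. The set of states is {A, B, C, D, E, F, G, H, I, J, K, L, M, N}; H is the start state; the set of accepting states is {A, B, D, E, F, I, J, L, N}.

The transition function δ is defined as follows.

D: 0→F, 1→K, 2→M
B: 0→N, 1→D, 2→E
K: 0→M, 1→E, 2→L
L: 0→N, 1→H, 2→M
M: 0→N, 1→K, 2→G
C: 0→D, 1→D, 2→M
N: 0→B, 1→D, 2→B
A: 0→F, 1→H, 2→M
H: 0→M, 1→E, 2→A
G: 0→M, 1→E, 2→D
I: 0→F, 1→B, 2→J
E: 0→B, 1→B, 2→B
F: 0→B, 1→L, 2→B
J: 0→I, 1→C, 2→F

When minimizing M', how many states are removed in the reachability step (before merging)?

3

No path from H leads to C, I, J; the other 11 states are all reachable.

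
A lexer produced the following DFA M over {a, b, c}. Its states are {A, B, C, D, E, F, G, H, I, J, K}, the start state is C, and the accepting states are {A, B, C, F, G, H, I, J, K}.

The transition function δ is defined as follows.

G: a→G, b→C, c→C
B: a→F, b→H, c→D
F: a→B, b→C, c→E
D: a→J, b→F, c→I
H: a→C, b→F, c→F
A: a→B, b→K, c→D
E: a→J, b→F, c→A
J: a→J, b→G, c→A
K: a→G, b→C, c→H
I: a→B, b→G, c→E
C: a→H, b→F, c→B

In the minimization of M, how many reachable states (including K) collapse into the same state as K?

P0 = {A,B,C,F,G,H,I,J,K} | {D,E}.
Refine {A,B,C,F,G,H,I,J,K} on symbol c: members go to different blocks, giving {C,G,H,J,K} and {A,B,F,I}.
On input b, block {C,G,H,J,K} splits into {G,J,K} and {C,H}.
Split {G,J,K} by δ(·,b) → {G,K} and {J}.
Refine {A,B,F,I} on symbol b: members go to different blocks, giving {A,I} and {B,F}.
Stable partition: {G,K} | {D,E} | {A,I} | {C,H} | {J} | {B,F} — 6 equivalence classes.
State K belongs to the block {G,K}, which has 2 states.

2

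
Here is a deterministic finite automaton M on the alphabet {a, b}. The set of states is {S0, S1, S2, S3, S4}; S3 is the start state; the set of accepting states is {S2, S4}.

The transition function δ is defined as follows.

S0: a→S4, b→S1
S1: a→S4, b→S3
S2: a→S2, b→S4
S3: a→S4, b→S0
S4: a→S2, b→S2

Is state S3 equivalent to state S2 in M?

Every state is reachable, so we keep all 5.
P0 = {S2,S4} | {S0,S1,S3}.
Stable partition: {S2,S4} | {S0,S1,S3} — 2 equivalence classes.
S3 and S2 end up in different blocks, so they are distinguishable. For instance, the string 'ε' is accepted from only S2.

No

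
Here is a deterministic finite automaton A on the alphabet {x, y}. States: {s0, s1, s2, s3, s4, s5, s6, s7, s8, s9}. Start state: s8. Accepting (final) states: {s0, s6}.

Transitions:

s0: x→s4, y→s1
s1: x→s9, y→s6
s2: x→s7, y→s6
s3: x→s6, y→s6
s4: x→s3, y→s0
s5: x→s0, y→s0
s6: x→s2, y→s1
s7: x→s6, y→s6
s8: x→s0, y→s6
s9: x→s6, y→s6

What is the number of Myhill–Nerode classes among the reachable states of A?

3

First remove the unreachable states {s5}; 9 states remain.
P0 = {s0,s6} | {s1,s2,s3,s4,s7,s8,s9}.
Refine {s1,s2,s3,s4,s7,s8,s9} on symbol x: members go to different blocks, giving {s3,s7,s8,s9} and {s1,s2,s4}.
No further refinement is possible. Final partition (3 blocks): {s0,s6} | {s3,s7,s8,s9} | {s1,s2,s4}.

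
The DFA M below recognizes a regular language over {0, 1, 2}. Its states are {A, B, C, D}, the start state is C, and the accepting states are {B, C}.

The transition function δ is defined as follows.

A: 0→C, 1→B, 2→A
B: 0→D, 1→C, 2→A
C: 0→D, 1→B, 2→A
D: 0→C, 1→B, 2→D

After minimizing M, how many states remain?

Every state is reachable, so we keep all 4.
P0 = {B,C} | {A,D}.
No further refinement is possible. Final partition (2 blocks): {B,C} | {A,D}.

2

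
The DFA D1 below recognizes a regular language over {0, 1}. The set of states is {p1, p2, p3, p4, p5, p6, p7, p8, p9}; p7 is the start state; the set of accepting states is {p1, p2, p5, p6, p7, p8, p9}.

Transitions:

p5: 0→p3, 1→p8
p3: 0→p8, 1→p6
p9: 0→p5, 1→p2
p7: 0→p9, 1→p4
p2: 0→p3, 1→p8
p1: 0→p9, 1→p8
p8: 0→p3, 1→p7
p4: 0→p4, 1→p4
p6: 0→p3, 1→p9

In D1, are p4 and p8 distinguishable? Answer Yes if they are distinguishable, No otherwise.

Yes

States {p1} cannot be reached from the start state, so discard them.
P0 = {p2,p5,p6,p7,p8,p9} | {p3,p4}.
Split {p2,p5,p6,p7,p8,p9} by δ(·,0) → {p2,p5,p6,p8} and {p7,p9}.
Refine {p2,p5,p6,p8} on symbol 1: members go to different blocks, giving {p2,p5} and {p6,p8}.
Split {p3,p4} by δ(·,0) → {p3} and {p4}.
Refine {p7,p9} on symbol 0: members go to different blocks, giving {p7} and {p9}.
Split {p6,p8} by δ(·,1) → {p6} and {p8}.
The partition is now stable with 7 blocks: {p2,p5} | {p3} | {p7} | {p6} | {p4} | {p9} | {p8}.
p4 and p8 end up in different blocks, so they are distinguishable. For instance, the string 'ε' is accepted from only p8.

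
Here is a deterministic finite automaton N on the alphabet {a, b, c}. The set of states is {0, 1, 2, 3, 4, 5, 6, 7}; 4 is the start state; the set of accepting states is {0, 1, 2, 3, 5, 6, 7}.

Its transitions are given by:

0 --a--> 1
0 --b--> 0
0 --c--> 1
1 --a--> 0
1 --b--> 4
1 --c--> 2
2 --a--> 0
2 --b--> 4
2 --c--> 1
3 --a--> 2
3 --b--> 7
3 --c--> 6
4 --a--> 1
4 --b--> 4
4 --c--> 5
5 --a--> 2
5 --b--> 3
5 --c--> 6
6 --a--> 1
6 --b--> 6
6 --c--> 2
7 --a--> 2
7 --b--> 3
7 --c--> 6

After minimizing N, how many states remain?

Every state is reachable, so we keep all 8.
Initial partition by acceptance: {0,1,2,3,5,6,7} | {4}.
Split {0,1,2,3,5,6,7} by δ(·,b) → {0,3,5,6,7} and {1,2}.
Split {0,3,5,6,7} by δ(·,c) → {3,5,7} and {0,6}.
The partition is now stable with 4 blocks: {3,5,7} | {4} | {1,2} | {0,6}.

4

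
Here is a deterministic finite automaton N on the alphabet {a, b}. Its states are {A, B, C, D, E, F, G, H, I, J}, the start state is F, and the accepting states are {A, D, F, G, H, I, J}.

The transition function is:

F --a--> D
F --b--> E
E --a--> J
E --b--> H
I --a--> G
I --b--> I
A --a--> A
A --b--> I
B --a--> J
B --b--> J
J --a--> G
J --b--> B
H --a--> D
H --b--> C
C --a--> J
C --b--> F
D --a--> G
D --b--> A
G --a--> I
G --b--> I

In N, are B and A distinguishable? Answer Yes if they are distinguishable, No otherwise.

Start with accepting vs non-accepting: {A,D,F,G,H,I,J} | {B,C,E}.
Refine {A,D,F,G,H,I,J} on symbol b: members go to different blocks, giving {A,D,G,I} and {F,H,J}.
Stable partition: {A,D,G,I} | {B,C,E} | {F,H,J} — 3 equivalence classes.
B and A end up in different blocks, so they are distinguishable. For instance, the string 'ε' is accepted from only A.

Yes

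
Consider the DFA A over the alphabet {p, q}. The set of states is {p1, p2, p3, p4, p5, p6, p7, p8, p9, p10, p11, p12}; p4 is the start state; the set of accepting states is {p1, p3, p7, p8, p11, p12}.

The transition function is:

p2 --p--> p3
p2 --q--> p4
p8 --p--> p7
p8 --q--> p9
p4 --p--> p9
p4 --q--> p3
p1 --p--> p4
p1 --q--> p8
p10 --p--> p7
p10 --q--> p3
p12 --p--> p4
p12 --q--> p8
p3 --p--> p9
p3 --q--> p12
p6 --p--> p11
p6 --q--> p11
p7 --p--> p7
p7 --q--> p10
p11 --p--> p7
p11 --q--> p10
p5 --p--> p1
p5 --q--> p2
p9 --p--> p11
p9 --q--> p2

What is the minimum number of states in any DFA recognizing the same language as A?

First remove the unreachable states {p1,p5,p6}; 9 states remain.
Initial partition by acceptance: {p3,p7,p8,p11,p12} | {p2,p4,p9,p10}.
Refine {p3,p7,p8,p11,p12} on symbol p: members go to different blocks, giving {p7,p8,p11} and {p3,p12}.
Refine {p2,p4,p9,p10} on symbol p: members go to different blocks, giving {p9,p10} and {p2} and {p4}.
On input q, block {p9,p10} splits into {p9} and {p10}.
Refine {p7,p8,p11} on symbol q: members go to different blocks, giving {p7,p11} and {p8}.
Refine {p3,p12} on symbol p: members go to different blocks, giving {p3} and {p12}.
Stable partition: {p7,p11} | {p9} | {p3} | {p2} | {p4} | {p10} | {p8} | {p12} — 8 equivalence classes.

8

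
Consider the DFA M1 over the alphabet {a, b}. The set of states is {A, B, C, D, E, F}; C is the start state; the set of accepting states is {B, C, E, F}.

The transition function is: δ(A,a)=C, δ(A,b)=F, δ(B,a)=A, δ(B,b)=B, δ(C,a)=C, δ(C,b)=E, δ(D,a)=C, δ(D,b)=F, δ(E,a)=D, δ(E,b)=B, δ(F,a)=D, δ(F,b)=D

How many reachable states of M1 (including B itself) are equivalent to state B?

Every state is reachable, so we keep all 6.
Initial partition by acceptance: {B,C,E,F} | {A,D}.
Refine {B,C,E,F} on symbol a: members go to different blocks, giving {B,E,F} and {C}.
Refine {B,E,F} on symbol b: members go to different blocks, giving {B,E} and {F}.
Stable partition: {B,E} | {A,D} | {C} | {F} — 4 equivalence classes.
The equivalence class containing B is {B,E}, of size 2.

2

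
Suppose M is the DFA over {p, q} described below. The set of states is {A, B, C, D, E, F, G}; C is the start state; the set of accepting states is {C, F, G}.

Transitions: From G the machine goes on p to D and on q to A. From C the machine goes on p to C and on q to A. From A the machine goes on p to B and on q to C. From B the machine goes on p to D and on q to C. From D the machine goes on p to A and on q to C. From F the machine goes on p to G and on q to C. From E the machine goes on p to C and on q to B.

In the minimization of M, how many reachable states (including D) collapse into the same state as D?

Reachable states from the start: {A,B,C,D}. Unreachable: {E,F,G} — drop them.
Initial partition by acceptance: {C} | {A,B,D}.
No further refinement is possible. Final partition (2 blocks): {C} | {A,B,D}.
State D belongs to the block {A,B,D}, which has 3 states.

3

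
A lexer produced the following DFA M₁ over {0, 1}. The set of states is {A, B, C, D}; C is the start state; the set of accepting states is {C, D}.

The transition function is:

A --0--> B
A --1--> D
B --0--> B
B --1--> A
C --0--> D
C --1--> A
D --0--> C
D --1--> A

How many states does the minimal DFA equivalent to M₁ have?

Every state is reachable, so we keep all 4.
P0 = {C,D} | {A,B}.
On input 1, block {A,B} splits into {A} and {B}.
The partition is now stable with 3 blocks: {C,D} | {A} | {B}.

3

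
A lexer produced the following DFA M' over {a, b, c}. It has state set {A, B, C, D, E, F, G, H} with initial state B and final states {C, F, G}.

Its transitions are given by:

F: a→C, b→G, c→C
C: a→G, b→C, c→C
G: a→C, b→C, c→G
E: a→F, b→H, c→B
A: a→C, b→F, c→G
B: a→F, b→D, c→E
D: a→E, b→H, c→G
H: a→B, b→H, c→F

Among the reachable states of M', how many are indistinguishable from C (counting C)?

Reachable states from the start: {B,C,D,E,F,G,H}. Unreachable: {A} — drop them.
Start with accepting vs non-accepting: {C,F,G} | {B,D,E,H}.
Refine {B,D,E,H} on symbol a: members go to different blocks, giving {B,E} and {D,H}.
The partition is now stable with 3 blocks: {C,F,G} | {B,E} | {D,H}.
The equivalence class containing C is {C,F,G}, of size 3.

3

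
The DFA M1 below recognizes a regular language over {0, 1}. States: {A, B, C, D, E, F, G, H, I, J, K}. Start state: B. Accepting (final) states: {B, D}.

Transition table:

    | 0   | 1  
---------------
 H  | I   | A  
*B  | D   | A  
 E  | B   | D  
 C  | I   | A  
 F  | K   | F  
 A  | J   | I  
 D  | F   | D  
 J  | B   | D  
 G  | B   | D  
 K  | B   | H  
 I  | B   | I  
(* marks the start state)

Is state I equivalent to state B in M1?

No

Reachable states from the start: {A,B,D,F,H,I,J,K}. Unreachable: {C,E,G} — drop them.
P0 = {B,D} | {A,F,H,I,J,K}.
Refine {B,D} on symbol 0: members go to different blocks, giving {B} and {D}.
Split {A,F,H,I,J,K} by δ(·,0) → {A,F,H} and {I,J,K}.
Split {A,F,H} by δ(·,1) → {F,H} and {A}.
Split {F,H} by δ(·,1) → {F} and {H}.
Refine {I,J,K} on symbol 1: members go to different blocks, giving {I} and {J} and {K}.
Stable partition: {B} | {F} | {D} | {I} | {A} | {H} | {J} | {K} — 8 equivalence classes.
I and B end up in different blocks, so they are distinguishable. For instance, the string 'ε' is accepted from only B.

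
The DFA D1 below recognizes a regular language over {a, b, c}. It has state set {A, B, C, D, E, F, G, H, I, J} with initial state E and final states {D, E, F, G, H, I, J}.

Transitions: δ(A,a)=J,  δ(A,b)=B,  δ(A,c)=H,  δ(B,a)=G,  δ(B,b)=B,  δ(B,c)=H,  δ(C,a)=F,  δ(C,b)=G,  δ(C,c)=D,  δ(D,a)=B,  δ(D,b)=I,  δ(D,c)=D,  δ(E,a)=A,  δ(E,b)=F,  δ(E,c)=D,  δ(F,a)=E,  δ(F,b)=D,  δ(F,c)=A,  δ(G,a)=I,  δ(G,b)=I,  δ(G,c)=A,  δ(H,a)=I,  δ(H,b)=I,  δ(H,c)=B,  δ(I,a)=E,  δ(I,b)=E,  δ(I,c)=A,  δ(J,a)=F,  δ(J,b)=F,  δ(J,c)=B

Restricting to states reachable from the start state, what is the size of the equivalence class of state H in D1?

3

Reachable states from the start: {A,B,D,E,F,G,H,I,J}. Unreachable: {C} — drop them.
P0 = {D,E,F,G,H,I,J} | {A,B}.
Refine {D,E,F,G,H,I,J} on symbol a: members go to different blocks, giving {F,G,H,I,J} and {D,E}.
Split {F,G,H,I,J} by δ(·,a) → {G,H,J} and {F,I}.
The partition is now stable with 4 blocks: {G,H,J} | {A,B} | {D,E} | {F,I}.
The equivalence class containing H is {G,H,J}, of size 3.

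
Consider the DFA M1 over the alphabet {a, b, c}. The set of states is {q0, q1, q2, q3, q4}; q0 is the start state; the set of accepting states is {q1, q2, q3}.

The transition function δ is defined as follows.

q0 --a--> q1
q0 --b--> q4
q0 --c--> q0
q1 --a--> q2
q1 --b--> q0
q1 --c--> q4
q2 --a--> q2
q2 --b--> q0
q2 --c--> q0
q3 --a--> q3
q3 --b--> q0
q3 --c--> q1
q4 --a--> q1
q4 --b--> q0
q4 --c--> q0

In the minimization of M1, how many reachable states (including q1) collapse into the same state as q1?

States {q3} cannot be reached from the start state, so discard them.
Initial partition by acceptance: {q1,q2} | {q0,q4}.
No further refinement is possible. Final partition (2 blocks): {q1,q2} | {q0,q4}.
The equivalence class containing q1 is {q1,q2}, of size 2.

2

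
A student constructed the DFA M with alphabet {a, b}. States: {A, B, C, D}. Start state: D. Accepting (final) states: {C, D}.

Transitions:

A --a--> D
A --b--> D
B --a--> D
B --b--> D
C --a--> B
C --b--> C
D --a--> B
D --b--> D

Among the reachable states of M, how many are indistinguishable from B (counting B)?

First remove the unreachable states {A,C}; 2 states remain.
P0 = {D} | {B}.
Stable partition: {D} | {B} — 2 equivalence classes.
State B belongs to the block {B}, which has 1 states.

1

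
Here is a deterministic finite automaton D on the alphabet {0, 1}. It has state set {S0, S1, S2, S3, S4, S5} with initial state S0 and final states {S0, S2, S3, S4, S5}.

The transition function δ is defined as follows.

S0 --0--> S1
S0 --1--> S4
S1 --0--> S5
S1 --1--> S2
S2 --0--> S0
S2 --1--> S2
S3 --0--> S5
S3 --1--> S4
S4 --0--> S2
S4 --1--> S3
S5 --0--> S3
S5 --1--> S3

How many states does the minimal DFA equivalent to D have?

6

Initial partition by acceptance: {S0,S2,S3,S4,S5} | {S1}.
On input 0, block {S0,S2,S3,S4,S5} splits into {S2,S3,S4,S5} and {S0}.
On input 0, block {S2,S3,S4,S5} splits into {S3,S4,S5} and {S2}.
Split {S3,S4,S5} by δ(·,0) → {S3,S5} and {S4}.
On input 1, block {S3,S5} splits into {S3} and {S5}.
Stable partition: {S3} | {S1} | {S0} | {S2} | {S4} | {S5} — 6 equivalence classes.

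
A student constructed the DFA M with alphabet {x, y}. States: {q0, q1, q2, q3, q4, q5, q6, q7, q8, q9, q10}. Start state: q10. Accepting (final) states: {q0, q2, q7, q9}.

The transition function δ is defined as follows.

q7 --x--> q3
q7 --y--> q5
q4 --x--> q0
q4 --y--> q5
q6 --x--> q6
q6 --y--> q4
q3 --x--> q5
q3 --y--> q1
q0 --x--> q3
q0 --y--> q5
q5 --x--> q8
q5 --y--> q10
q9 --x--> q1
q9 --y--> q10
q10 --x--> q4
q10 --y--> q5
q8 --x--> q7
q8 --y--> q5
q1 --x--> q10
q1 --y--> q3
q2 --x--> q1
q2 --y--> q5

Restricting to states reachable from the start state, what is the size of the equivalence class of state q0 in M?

2

First remove the unreachable states {q2,q6,q9}; 8 states remain.
Start with accepting vs non-accepting: {q0,q7} | {q1,q3,q4,q5,q8,q10}.
Refine {q1,q3,q4,q5,q8,q10} on symbol x: members go to different blocks, giving {q1,q3,q5,q10} and {q4,q8}.
On input x, block {q1,q3,q5,q10} splits into {q1,q3} and {q5,q10}.
The partition is now stable with 4 blocks: {q0,q7} | {q1,q3} | {q4,q8} | {q5,q10}.
The equivalence class containing q0 is {q0,q7}, of size 2.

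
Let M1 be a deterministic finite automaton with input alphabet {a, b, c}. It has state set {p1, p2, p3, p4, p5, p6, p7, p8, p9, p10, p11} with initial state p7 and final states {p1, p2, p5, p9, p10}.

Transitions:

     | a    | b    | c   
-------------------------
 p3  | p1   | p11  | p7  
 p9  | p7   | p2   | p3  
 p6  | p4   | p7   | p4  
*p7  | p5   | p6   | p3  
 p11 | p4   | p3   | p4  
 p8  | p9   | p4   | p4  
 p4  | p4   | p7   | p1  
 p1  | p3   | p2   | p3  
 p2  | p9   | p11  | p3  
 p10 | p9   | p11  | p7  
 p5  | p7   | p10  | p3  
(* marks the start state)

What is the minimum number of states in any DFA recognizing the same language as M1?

5

States {p8} cannot be reached from the start state, so discard them.
Start with accepting vs non-accepting: {p1,p2,p5,p9,p10} | {p3,p4,p6,p7,p11}.
On input a, block {p1,p2,p5,p9,p10} splits into {p1,p5,p9} and {p2,p10}.
On input a, block {p3,p4,p6,p7,p11} splits into {p4,p6,p11} and {p3,p7}.
Split {p4,p6,p11} by δ(·,c) → {p6,p11} and {p4}.
The partition is now stable with 5 blocks: {p1,p5,p9} | {p6,p11} | {p2,p10} | {p3,p7} | {p4}.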